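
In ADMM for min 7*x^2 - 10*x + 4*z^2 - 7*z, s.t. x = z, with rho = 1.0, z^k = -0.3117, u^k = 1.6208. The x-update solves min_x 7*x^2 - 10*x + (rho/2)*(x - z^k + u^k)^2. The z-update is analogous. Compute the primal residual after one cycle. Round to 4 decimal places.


ADMM iteration with rho = 1.0, z^k = -0.3117, u^k = 1.6208
Step 1: x-update.
Minimize 7*x^2 - 10*x + (1.0/2)*(x + 0.3117 + 1.6208)^2
FOC: (2*7 + 1.0)*x = 10 + 1.0*(-0.3117 - 1.6208)
x^{k+1} = 0.5378
Step 2: z-update.
Minimize 4*z^2 - 7*z + (1.0/2)*(0.5378 - z + 1.6208)^2
FOC: (2*4 + 1.0)*z = 7 + 1.0*(0.5378 + 1.6208)
z^{k+1} = 1.0176
Step 3: u-update.
u^{k+1} = 1.6208 + 0.5378 - 1.0176 = 1.141
Step 4: Primal residual = |0.5378 - 1.0176| = 0.4798


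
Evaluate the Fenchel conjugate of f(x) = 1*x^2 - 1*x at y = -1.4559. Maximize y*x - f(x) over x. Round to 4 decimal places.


f*(y) = sup_x {y*x - a*x^2 - b*x} = sup_x {(y-b)*x - a*x^2}
FOC: (y - b) - 2a*x = 0 => x* = (y - b)/(2a)
x* = (-1.4559 + 1)/(2*1) = -0.228
f*(-1.4559) = (y-b)^2/(4a) = (-1.4559 + 1)^2/(4*1)
= 0.2078/4 = 0.052


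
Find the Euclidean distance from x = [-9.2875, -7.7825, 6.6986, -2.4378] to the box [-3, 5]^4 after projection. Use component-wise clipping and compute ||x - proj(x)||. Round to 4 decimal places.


Project each component onto [-3, 5].
clip(-9.2875) = -3.0, clip(-7.7825) = -3.0, clip(6.6986) = 5.0, clip(-2.4378) = -2.4378
Projection = [-3.0, -3.0, 5.0, -2.4378]
Squared diffs: [39.5327, 22.8723, 2.8852, 0.0]
Distance = sqrt(65.2902) = 8.0802


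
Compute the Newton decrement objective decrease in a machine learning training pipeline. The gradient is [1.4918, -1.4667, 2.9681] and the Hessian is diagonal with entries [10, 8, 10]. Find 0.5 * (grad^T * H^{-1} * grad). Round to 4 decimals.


Step 1: H is diagonal, so H^(-1) * g = [0.1492, -0.1833, 0.2968].
Step 2: g^T H^(-1) g = sum_i g_i^2 / H_ii
  = (1.4918)^2/10 + (-1.4667)^2/8 + (2.9681)^2/10
  = 0.2225 + 0.2689 + 0.881 = 1.3724
Step 3: Objective decrease = 0.5 * g^T H^(-1) g = 0.6862


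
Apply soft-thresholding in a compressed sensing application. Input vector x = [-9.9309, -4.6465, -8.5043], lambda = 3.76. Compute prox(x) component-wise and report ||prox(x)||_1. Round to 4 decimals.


Soft-thresholding with lambda = 3.76:
prox(-9.9309) = sign(-9.9309)*max(|-9.9309| - 3.76, 0) = -6.1709
prox(-4.6465) = sign(-4.6465)*max(|-4.6465| - 3.76, 0) = -0.8865
prox(-8.5043) = sign(-8.5043)*max(|-8.5043| - 3.76, 0) = -4.7443
prox(x) = [-6.1709, -0.8865, -4.7443]
||prox(x)||_1 = 6.1709 + 0.8865 + 4.7443 = 11.8017


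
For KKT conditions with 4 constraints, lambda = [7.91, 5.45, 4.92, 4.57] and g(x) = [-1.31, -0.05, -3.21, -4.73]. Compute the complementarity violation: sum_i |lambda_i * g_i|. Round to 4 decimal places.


KKT complementary slackness check:
lambda_1 * g_1 = 7.91 * -1.31 = -10.3621
lambda_2 * g_2 = 5.45 * -0.05 = -0.2725
lambda_3 * g_3 = 4.92 * -3.21 = -15.7932
lambda_4 * g_4 = 4.57 * -4.73 = -21.6161
Total violation = 10.3621 + 0.2725 + 15.7932 + 21.6161 = 48.0439


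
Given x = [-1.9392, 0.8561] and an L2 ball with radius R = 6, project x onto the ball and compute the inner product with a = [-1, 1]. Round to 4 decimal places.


Step 1: Compute ||x|| (intermediates to 6 decimals).
||x|| = sqrt((-1.9392)^2 + 0.8561^2) = 2.119765
Step 2: Project.
Since ||x|| <= R, proj = x (no scaling needed).
proj(x) = [-1.9392, 0.8561]
Step 3: Dot product.
a^T * proj(x) = -1*(-1.9392) + 1*0.8561 = 2.7953


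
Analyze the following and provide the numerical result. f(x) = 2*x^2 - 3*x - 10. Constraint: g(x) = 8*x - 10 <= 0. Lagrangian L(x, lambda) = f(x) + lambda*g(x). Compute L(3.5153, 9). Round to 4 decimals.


Step 1: Evaluate f(x).
f(3.5153) = 2*3.5153^2 - 3*3.5153 - 10 = 4.1688
Step 2: Evaluate g(x).
g(3.5153) = 8*3.5153 - 10 = 18.1224
Step 3: Compute Lagrangian.
L = 4.1688 + 9*18.1224 = 167.2704


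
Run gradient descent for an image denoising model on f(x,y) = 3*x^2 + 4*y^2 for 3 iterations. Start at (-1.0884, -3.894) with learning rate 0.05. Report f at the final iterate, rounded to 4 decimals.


Gradient descent on f(x,y) = 3*x^2 + 4*y^2.
Starting point: (-1.0884, -3.894), alpha = 0.05
Step 1: grad_x = 2*3*-1.0884 = -6.5304, grad_y = 2*4*-3.894 = -31.152
  x_1 = -1.0884 - 0.05*-6.5304 = -0.7619
  y_1 = -3.894 - 0.05*-31.152 = -2.3364
Step 2: grad_x = 2*3*-0.7619 = -4.5713, grad_y = 2*4*-2.3364 = -18.6912
  x_2 = -0.7619 - 0.05*-4.5713 = -0.5333
  y_2 = -2.3364 - 0.05*-18.6912 = -1.4018
Step 3: grad_x = 2*3*-0.5333 = -3.1999, grad_y = 2*4*-1.4018 = -11.2147
  x_3 = -0.5333 - 0.05*-3.1999 = -0.3733
  y_3 = -1.4018 - 0.05*-11.2147 = -0.8411
f(-0.3733, -0.8411) = 3*(-0.3733)^2 + 4*(-0.8411)^2 = 3.2479


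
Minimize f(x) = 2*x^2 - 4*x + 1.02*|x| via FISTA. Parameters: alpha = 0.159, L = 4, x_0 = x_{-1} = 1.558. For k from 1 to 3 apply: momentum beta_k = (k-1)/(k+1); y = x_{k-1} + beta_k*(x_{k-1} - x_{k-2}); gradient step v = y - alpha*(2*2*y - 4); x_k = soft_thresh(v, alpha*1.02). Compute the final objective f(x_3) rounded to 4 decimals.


FISTA on f(x) = 2*x^2 - 4*x + 1.02*|x|
L = 4, alpha = 0.159
Iteration 1: beta = 0.0, y = 1.558 + 0.0*(1.558 - 1.558) = 1.558
  grad(y) = 2.232, v = y - alpha*grad = 1.2031
  prox(v) = soft_thresh(1.2031, 0.1622) = 1.0409
Iteration 2: beta = 0.3333, y = 1.0409 + 0.3333*(1.0409 - 1.558) = 0.8686
  grad(y) = -0.5257, v = y - alpha*grad = 0.9522
  prox(v) = soft_thresh(0.9522, 0.1622) = 0.79
Iteration 3: beta = 0.5, y = 0.79 + 0.5*(0.79 - 1.0409) = 0.6645
  grad(y) = -1.342, v = y - alpha*grad = 0.8779
  prox(v) = soft_thresh(0.8779, 0.1622) = 0.7157
f(x_3) = 2*0.7157^2 - 4*0.7157 + 1.02*|0.7157| = -1.1083


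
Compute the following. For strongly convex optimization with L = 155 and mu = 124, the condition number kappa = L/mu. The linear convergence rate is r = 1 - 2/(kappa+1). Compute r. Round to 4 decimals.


Step 1: Compute the condition number.
kappa = L/mu = 155/124 = 1.25
Step 2: Compute the convergence rate.
r = 1 - 2/(kappa + 1) = 1 - 2*mu/(L + mu) = (L - mu)/(L + mu) = 31/279 = 0.1111


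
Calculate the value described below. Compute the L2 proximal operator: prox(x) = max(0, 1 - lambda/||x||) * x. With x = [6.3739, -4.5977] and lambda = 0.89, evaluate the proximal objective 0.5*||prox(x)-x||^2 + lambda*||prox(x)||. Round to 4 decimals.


Step 1: Compute ||x||.
||x|| = 7.8591
Step 2: Compute scaling factor.
scale = max(0, 1 - 0.89/7.8591) = 0.8868
Step 3: prox(x) = [5.6521, -4.077]
||prox(x)|| = 6.9691
Step 4: Proximal objective.
0.5*||prox-x||^2 = 0.3961
lambda*||prox|| = 6.2025
Total = 6.5985


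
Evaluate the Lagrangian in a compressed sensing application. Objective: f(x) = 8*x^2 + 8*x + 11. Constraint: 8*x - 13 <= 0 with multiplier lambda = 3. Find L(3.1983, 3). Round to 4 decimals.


Step 1: Evaluate f(x).
f(3.1983) = 8*3.1983^2 + 8*3.1983 + 11 = 118.4194
Step 2: Evaluate g(x).
g(3.1983) = 8*3.1983 - 13 = 12.5864
Step 3: Compute Lagrangian.
L = 118.4194 + 3*12.5864 = 156.1786


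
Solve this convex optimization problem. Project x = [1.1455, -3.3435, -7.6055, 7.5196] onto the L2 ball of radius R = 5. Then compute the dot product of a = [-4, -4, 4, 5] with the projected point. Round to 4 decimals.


Step 1: Compute ||x|| (intermediates to 6 decimals).
||x|| = sqrt(1.1455^2 + (-3.3435)^2 + (-7.6055)^2 + 7.5196^2) = 11.264066
Step 2: Project.
Since ||x|| > R, scale = R/||x|| = 5/11.264066 = 0.443889, proj(x) = scale * x
proj(x) = [0.508475, -1.484143, -3.375998, 3.337868]
Step 3: Dot product.
a^T * proj(x) = -4*0.508475 - 4*(-1.484143) + 4*(-3.375998) + 5*3.337868 = 7.088


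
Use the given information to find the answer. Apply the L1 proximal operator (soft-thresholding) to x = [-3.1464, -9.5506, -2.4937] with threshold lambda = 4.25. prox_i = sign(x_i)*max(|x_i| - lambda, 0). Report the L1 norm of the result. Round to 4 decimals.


Soft-thresholding with lambda = 4.25:
prox(-3.1464) = sign(-3.1464)*max(|-3.1464| - 4.25, 0) = 0.0
prox(-9.5506) = sign(-9.5506)*max(|-9.5506| - 4.25, 0) = -5.3006
prox(-2.4937) = sign(-2.4937)*max(|-2.4937| - 4.25, 0) = 0.0
prox(x) = [0.0, -5.3006, 0.0]
||prox(x)||_1 = 0.0 + 5.3006 + 0.0 = 5.3006


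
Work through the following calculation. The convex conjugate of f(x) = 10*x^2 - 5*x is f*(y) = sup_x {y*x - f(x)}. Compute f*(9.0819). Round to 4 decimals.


f*(y) = sup_x {y*x - a*x^2 - b*x} = sup_x {(y-b)*x - a*x^2}
FOC: (y - b) - 2a*x = 0 => x* = (y - b)/(2a)
x* = (9.0819 + 5)/(2*10) = 0.7041
f*(9.0819) = (y-b)^2/(4a) = (9.0819 + 5)^2/(4*10)
= 198.2999/40 = 4.9575


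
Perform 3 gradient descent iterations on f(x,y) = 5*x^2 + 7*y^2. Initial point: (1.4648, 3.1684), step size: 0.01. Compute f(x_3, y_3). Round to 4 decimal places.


Gradient descent on f(x,y) = 5*x^2 + 7*y^2.
Starting point: (1.4648, 3.1684), alpha = 0.01
Step 1: grad_x = 2*5*1.4648 = 14.648, grad_y = 2*7*3.1684 = 44.3576
  x_1 = 1.4648 - 0.01*14.648 = 1.3183
  y_1 = 3.1684 - 0.01*44.3576 = 2.7248
Step 2: grad_x = 2*5*1.3183 = 13.1832, grad_y = 2*7*2.7248 = 38.1475
  x_2 = 1.3183 - 0.01*13.1832 = 1.1865
  y_2 = 2.7248 - 0.01*38.1475 = 2.3433
Step 3: grad_x = 2*5*1.1865 = 11.8649, grad_y = 2*7*2.3433 = 32.8069
  x_3 = 1.1865 - 0.01*11.8649 = 1.0678
  y_3 = 2.3433 - 0.01*32.8069 = 2.0153
f(1.0678, 2.0153) = 5*1.0678^2 + 7*2.0153^2 = 34.1309


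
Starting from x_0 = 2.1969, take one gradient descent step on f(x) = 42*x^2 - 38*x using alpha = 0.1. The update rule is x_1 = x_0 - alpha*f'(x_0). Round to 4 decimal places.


We compute the gradient at x_0 and apply the update.
f'(x) = 84*x - 38
f'(2.1969) = 84*2.1969 - 38 = 146.5396
x_1 = 2.1969 - 0.1*146.5396 = -12.4571


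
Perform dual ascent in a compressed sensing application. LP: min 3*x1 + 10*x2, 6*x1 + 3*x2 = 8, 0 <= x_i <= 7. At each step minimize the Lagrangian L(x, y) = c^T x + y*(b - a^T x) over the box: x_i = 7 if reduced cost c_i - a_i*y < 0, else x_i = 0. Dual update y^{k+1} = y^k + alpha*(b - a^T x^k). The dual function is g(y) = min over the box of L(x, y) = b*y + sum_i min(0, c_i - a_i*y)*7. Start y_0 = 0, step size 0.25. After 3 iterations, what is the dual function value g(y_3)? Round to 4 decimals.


Dual ascent for LP: min 3*x1 + 10*x2, 6*x1 + 3*x2 = 8, 0 <= x_i <= 7
Step 1: y^k = 0.0, reduced costs: (3.0, 10.0)
  x^k = (0.0, 0.0), subgradient = b - a^T x = 8.0
  y^{k+1} = 0.0 + 0.25*8.0 = 2.0
Step 2: y^k = 2.0, reduced costs: (-9.0, 4.0)
  x^k = (7.0, 0.0), subgradient = b - a^T x = -34.0
  y^{k+1} = 2.0 + 0.25*-34.0 = -6.5
Step 3: y^k = -6.5, reduced costs: (42.0, 29.5)
  x^k = (0.0, 0.0), subgradient = b - a^T x = 8.0
  y^{k+1} = -6.5 + 0.25*8.0 = -4.5
Dual objective at y_3 = -4.5: reduced costs (30.0, 23.5), box minimizer x = (0.0, 0.0)
g(y_3) = b*y + (c1 - a1*y)*x1 + (c2 - a2*y)*x2 = 8*(-4.5) + 30.0*0.0 + 23.5*0.0 = -36.0 + 0.0 + 0.0 = -36.0


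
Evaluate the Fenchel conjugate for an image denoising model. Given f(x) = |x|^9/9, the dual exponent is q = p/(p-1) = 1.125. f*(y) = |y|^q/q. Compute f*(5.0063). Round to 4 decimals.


The conjugate exponent q satisfies 1/p + 1/q = 1.
p = 9, so q = 9/(9 - 1) = 1.125
|y|^q = 5.0063^1.125 = 6.1229
f*(5.0063) = 6.1229 / 1.125 = 5.4426


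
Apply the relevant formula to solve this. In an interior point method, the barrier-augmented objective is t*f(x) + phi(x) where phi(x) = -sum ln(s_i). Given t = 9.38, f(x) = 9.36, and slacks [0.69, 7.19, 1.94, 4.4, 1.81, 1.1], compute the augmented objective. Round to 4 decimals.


Step 1: Compute log-barrier.
ln values: [-0.3711, 1.9727, 0.6627, 1.4816, 0.5933, 0.0953]
phi = -(-0.3711 + 1.9727 + 0.6627 + 1.4816 + 0.5933 + 0.0953) = -4.4346
Step 2: Compute augmented objective.
t*f(x) = 9.38*9.36 = 87.7968
Total = 87.7968 - 4.4346 = 83.3622


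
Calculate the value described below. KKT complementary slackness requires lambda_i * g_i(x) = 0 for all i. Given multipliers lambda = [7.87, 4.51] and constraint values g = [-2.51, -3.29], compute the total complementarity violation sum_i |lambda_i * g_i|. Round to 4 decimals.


KKT complementary slackness check:
lambda_1 * g_1 = 7.87 * -2.51 = -19.7537
lambda_2 * g_2 = 4.51 * -3.29 = -14.8379
Total violation = 19.7537 + 14.8379 = 34.5916


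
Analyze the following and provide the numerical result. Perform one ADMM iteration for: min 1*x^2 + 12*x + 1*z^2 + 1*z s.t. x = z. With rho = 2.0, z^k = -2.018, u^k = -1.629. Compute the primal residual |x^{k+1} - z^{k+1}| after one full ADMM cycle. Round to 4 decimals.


ADMM iteration with rho = 2.0, z^k = -2.018, u^k = -1.629
Step 1: x-update.
Minimize 1*x^2 + 12*x + (2.0/2)*(x + 2.018 - 1.629)^2
FOC: (2*1 + 2.0)*x = -12 + 2.0*(-2.018 + 1.629)
x^{k+1} = -3.1945
Step 2: z-update.
Minimize 1*z^2 + 1*z + (2.0/2)*(-3.1945 - z - 1.629)^2
FOC: (2*1 + 2.0)*z = -1 + 2.0*(-3.1945 - 1.629)
z^{k+1} = -2.6618
Step 3: u-update.
u^{k+1} = -1.629 - 3.1945 + 2.6618 = -2.1618
Step 4: Primal residual = |-3.1945 + 2.6618| = 0.5328


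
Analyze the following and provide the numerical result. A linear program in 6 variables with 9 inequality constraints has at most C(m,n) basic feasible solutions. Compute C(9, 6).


Each vertex corresponds to some choice of n active constraints out of m, so the number of vertices is at most C(m, n) = m! / (n!(m-n)!).
m = 9, n = 6
Numerator: 9 * 8 * 7 * 6 * 5 * 4
Denominator: 6! = 720
C(9, 6) = 84


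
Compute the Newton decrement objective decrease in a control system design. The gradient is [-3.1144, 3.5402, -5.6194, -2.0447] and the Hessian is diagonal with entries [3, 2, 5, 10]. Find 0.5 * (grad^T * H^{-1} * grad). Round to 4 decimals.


Step 1: H is diagonal, so H^(-1) * g = [-1.0381, 1.7701, -1.1239, -0.2045].
Step 2: g^T H^(-1) g = sum_i g_i^2 / H_ii
  = (-3.1144)^2/3 + (3.5402)^2/2 + (-5.6194)^2/5 + (-2.0447)^2/10
  = 3.2332 + 6.2665 + 6.3155 + 0.4181 = 16.2333
Step 3: Objective decrease = 0.5 * g^T H^(-1) g = 8.1166


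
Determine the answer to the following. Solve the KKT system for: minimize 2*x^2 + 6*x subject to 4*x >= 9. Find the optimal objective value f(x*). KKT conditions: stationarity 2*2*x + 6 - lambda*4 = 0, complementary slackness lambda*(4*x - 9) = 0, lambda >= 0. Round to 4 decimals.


Step 1: Try lambda = 0 (constraint inactive).
x_unc = -6/(2*2) = -1.5
Check: 4*-1.5 = -6.0 < 9 -- violated!
Step 2: Constraint must be active: 4*x = 9
x* = 9/4 = 2.25
lambda = (2*2*2.25 + 6)/4 = 3.75
Step 3: Compute optimal value.
f(x*) = 2*2.25^2 + 6*2.25 = 23.625


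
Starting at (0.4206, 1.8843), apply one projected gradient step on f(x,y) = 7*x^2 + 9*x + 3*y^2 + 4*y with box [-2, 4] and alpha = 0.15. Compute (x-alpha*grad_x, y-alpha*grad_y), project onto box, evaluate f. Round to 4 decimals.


Step 1: Compute gradient at (0.4206, 1.8843).
grad_x = 2*7*0.4206 + 9 = 14.8884
grad_y = 2*3*1.8843 + 4 = 15.3058
Step 2: Gradient step.
x_raw = 0.4206 - 0.15*14.8884 = -1.8127
y_raw = 1.8843 - 0.15*15.3058 = -0.4116
Step 3: Project onto [-2, 4].
x_proj = clip(-1.8127) = -1.8127
y_proj = clip(-0.4116) = -0.4116
Step 4: Evaluate f.
f(-1.8127, -0.4116) = 5.5481


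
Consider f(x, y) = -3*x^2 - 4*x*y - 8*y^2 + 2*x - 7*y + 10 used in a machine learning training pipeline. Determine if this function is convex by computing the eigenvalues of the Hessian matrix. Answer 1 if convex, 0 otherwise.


The Hessian of f(x,y) = -3*x^2 - 4*x*y - 8*y^2 + 2*x - 7*y + 10 is:
H = [[-6, -4], [-4, -16]]
Trace = -6 - 16 = -22
Determinant = -6*-16 - (-4)^2 = 80
Discriminant = (-22)^2 - 4*80 = 164.0
Eigenvalues: lambda_1 = -17.4031, lambda_2 = -4.5969
The function is not convex.

0


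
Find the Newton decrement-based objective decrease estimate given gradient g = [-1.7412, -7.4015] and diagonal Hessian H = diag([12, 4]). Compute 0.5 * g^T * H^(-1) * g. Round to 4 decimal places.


Step 1: H is diagonal, so H^(-1) * g = [-0.1451, -1.8504].
Step 2: g^T H^(-1) g = sum_i g_i^2 / H_ii
  = (-1.7412)^2/12 + (-7.4015)^2/4
  = 0.2526 + 13.6956 = 13.9482
Step 3: Objective decrease = 0.5 * g^T H^(-1) g = 6.9741


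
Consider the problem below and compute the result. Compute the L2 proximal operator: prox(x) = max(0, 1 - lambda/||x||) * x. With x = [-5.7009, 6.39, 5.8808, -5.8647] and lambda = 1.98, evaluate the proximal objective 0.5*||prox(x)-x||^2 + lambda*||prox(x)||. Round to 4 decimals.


Step 1: Compute ||x||.
||x|| = 11.9294
Step 2: Compute scaling factor.
scale = max(0, 1 - 1.98/11.9294) = 0.834
Step 3: prox(x) = [-4.7547, 5.3294, 4.9047, -4.8913]
||prox(x)|| = 9.9494
Step 4: Proximal objective.
0.5*||prox-x||^2 = 1.9602
lambda*||prox|| = 19.6998
Total = 21.66


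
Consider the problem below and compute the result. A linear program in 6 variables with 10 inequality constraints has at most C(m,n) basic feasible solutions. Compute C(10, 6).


Each vertex corresponds to some choice of n active constraints out of m, so the number of vertices is at most C(m, n) = m! / (n!(m-n)!).
m = 10, n = 6
Numerator: 10 * 9 * 8 * 7 * 6 * 5
Denominator: 6! = 720
C(10, 6) = 210


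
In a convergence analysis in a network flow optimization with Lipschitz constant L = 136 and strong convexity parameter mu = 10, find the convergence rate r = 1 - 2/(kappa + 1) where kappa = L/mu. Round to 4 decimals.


Step 1: Compute the condition number.
kappa = L/mu = 136/10 = 13.6
Step 2: Compute the convergence rate.
r = 1 - 2/(kappa + 1) = 1 - 2*mu/(L + mu) = (L - mu)/(L + mu) = 126/146 = 0.863


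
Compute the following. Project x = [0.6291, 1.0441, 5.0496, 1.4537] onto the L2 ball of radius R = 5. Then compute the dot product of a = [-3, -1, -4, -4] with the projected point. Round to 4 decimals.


Step 1: Compute ||x|| (intermediates to 6 decimals).
||x|| = sqrt(0.6291^2 + 1.0441^2 + 5.0496^2 + 1.4537^2) = 5.394221
Step 2: Project.
Since ||x|| > R, scale = R/||x|| = 5/5.394221 = 0.926918, proj(x) = scale * x
proj(x) = [0.583124, 0.967795, 4.680565, 1.347461]
Step 3: Dot product.
a^T * proj(x) = -3*0.583124 - 1*0.967795 - 4*4.680565 - 4*1.347461 = -26.8293


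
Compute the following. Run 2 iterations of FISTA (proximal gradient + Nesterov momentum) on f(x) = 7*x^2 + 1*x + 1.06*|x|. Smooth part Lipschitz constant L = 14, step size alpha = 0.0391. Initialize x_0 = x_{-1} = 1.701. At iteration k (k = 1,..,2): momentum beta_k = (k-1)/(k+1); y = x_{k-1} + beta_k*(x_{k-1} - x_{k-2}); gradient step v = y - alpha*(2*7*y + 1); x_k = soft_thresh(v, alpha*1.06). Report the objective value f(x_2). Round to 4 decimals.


FISTA on f(x) = 7*x^2 + 1*x + 1.06*|x|
L = 14, alpha = 0.0391
Iteration 1: beta = 0.0, y = 1.701 + 0.0*(1.701 - 1.701) = 1.701
  grad(y) = 24.814, v = y - alpha*grad = 0.7308
  prox(v) = soft_thresh(0.7308, 0.0414) = 0.6893
Iteration 2: beta = 0.3333, y = 0.6893 + 0.3333*(0.6893 - 1.701) = 0.3521
  grad(y) = 5.9294, v = y - alpha*grad = 0.1203
  prox(v) = soft_thresh(0.1203, 0.0414) = 0.0788
f(x_2) = 7*0.0788^2 + 1*0.0788 + 1.06*|0.0788| = 0.2058


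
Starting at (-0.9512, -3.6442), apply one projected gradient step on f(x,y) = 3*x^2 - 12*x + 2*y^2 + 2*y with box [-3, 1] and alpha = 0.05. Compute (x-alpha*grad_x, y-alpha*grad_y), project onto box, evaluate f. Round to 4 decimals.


Step 1: Compute gradient at (-0.9512, -3.6442).
grad_x = 2*3*-0.9512 - 12 = -17.7072
grad_y = 2*2*-3.6442 + 2 = -12.5768
Step 2: Gradient step.
x_raw = -0.9512 - 0.05*-17.7072 = -0.0658
y_raw = -3.6442 - 0.05*-12.5768 = -3.0154
Step 3: Project onto [-3, 1].
x_proj = clip(-0.0658) = -0.0658
y_proj = clip(-3.0154) = -3.0
Step 4: Evaluate f.
f(-0.0658, -3.0) = 12.8031


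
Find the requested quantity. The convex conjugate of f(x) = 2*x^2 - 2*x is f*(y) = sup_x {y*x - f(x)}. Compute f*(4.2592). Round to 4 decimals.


f*(y) = sup_x {y*x - a*x^2 - b*x} = sup_x {(y-b)*x - a*x^2}
FOC: (y - b) - 2a*x = 0 => x* = (y - b)/(2a)
x* = (4.2592 + 2)/(2*2) = 1.5648
f*(4.2592) = (y-b)^2/(4a) = (4.2592 + 2)^2/(4*2)
= 39.1776/8 = 4.8972


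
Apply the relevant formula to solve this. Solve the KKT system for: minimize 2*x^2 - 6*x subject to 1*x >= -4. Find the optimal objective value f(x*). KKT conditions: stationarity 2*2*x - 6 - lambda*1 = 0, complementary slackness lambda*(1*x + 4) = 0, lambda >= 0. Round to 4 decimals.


Step 1: Try lambda = 0 (constraint inactive).
Stationarity: 2*2*x - 6 = 0
x* = 6/(2*2) = 1.5
Check constraint: 1*1.5 = 1.5 >= -4 -- satisfied.
Step 2: Compute optimal value.
f(x*) = 2*1.5^2 - 6*1.5 = -4.5


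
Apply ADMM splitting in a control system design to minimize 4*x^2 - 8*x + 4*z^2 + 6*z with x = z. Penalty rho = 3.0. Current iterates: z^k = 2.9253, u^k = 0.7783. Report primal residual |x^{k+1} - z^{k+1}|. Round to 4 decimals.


ADMM iteration with rho = 3.0, z^k = 2.9253, u^k = 0.7783
Step 1: x-update.
Minimize 4*x^2 - 8*x + (3.0/2)*(x - 2.9253 + 0.7783)^2
FOC: (2*4 + 3.0)*x = 8 + 3.0*(2.9253 - 0.7783)
x^{k+1} = 1.3128
Step 2: z-update.
Minimize 4*z^2 + 6*z + (3.0/2)*(1.3128 - z + 0.7783)^2
FOC: (2*4 + 3.0)*z = -6 + 3.0*(1.3128 + 0.7783)
z^{k+1} = 0.0249
Step 3: u-update.
u^{k+1} = 0.7783 + 1.3128 - 0.0249 = 2.0663
Step 4: Primal residual = |1.3128 - 0.0249| = 1.288


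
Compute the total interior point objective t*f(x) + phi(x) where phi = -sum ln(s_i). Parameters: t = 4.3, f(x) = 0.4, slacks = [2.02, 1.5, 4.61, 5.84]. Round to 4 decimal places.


Step 1: Compute log-barrier.
ln values: [0.7031, 0.4055, 1.5282, 1.7647]
phi = -(0.7031 + 0.4055 + 1.5282 + 1.7647) = -4.4015
Step 2: Compute augmented objective.
t*f(x) = 4.3*0.4 = 1.72
Total = 1.72 - 4.4015 = -2.6815


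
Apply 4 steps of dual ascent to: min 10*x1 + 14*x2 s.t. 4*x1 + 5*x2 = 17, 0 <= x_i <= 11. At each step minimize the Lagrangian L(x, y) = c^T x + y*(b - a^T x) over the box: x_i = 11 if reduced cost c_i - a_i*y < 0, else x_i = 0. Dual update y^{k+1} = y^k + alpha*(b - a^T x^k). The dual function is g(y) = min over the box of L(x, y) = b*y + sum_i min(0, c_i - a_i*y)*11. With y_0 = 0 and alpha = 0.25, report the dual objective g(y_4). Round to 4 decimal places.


Dual ascent for LP: min 10*x1 + 14*x2, 4*x1 + 5*x2 = 17, 0 <= x_i <= 11
Step 1: y^k = 0.0, reduced costs: (10.0, 14.0)
  x^k = (0.0, 0.0), subgradient = b - a^T x = 17.0
  y^{k+1} = 0.0 + 0.25*17.0 = 4.25
Step 2: y^k = 4.25, reduced costs: (-7.0, -7.25)
  x^k = (11.0, 11.0), subgradient = b - a^T x = -82.0
  y^{k+1} = 4.25 + 0.25*-82.0 = -16.25
Step 3: y^k = -16.25, reduced costs: (75.0, 95.25)
  x^k = (0.0, 0.0), subgradient = b - a^T x = 17.0
  y^{k+1} = -16.25 + 0.25*17.0 = -12.0
Step 4: y^k = -12.0, reduced costs: (58.0, 74.0)
  x^k = (0.0, 0.0), subgradient = b - a^T x = 17.0
  y^{k+1} = -12.0 + 0.25*17.0 = -7.75
Dual objective at y_4 = -7.75: reduced costs (41.0, 52.75), box minimizer x = (0.0, 0.0)
g(y_4) = b*y + (c1 - a1*y)*x1 + (c2 - a2*y)*x2 = 17*(-7.75) + 41.0*0.0 + 52.75*0.0 = -131.75 + 0.0 + 0.0 = -131.75


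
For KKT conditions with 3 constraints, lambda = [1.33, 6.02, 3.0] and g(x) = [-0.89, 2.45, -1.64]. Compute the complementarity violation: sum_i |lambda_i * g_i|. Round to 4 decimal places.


KKT complementary slackness check:
lambda_1 * g_1 = 1.33 * -0.89 = -1.1837
lambda_2 * g_2 = 6.02 * 2.45 = 14.749
lambda_3 * g_3 = 3.0 * -1.64 = -4.92
Total violation = 1.1837 + 14.749 + 4.92 = 20.8527


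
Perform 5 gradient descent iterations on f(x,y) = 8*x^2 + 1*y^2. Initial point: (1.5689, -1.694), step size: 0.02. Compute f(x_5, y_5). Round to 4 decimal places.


Gradient descent on f(x,y) = 8*x^2 + 1*y^2.
Starting point: (1.5689, -1.694), alpha = 0.02
Step 1: grad_x = 2*8*1.5689 = 25.1024, grad_y = 2*1*-1.694 = -3.388
  x_1 = 1.5689 - 0.02*25.1024 = 1.0669
  y_1 = -1.694 - 0.02*-3.388 = -1.6262
Step 2: grad_x = 2*8*1.0669 = 17.0696, grad_y = 2*1*-1.6262 = -3.2525
  x_2 = 1.0669 - 0.02*17.0696 = 0.7255
  y_2 = -1.6262 - 0.02*-3.2525 = -1.5612
Step 3: grad_x = 2*8*0.7255 = 11.6073, grad_y = 2*1*-1.5612 = -3.1224
  x_3 = 0.7255 - 0.02*11.6073 = 0.4933
  y_3 = -1.5612 - 0.02*-3.1224 = -1.4987
Step 4: grad_x = 2*8*0.4933 = 7.893, grad_y = 2*1*-1.4987 = -2.9975
  x_4 = 0.4933 - 0.02*7.893 = 0.3355
  y_4 = -1.4987 - 0.02*-2.9975 = -1.4388
Step 5: grad_x = 2*8*0.3355 = 5.3672, grad_y = 2*1*-1.4388 = -2.8776
  x_5 = 0.3355 - 0.02*5.3672 = 0.2281
  y_5 = -1.4388 - 0.02*-2.8776 = -1.3812
f(0.2281, -1.3812) = 8*0.2281^2 + 1*(-1.3812)^2 = 2.3241


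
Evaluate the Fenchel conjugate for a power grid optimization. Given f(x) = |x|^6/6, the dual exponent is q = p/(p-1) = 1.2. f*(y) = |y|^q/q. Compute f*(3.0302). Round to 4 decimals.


The conjugate exponent q satisfies 1/p + 1/q = 1.
p = 6, so q = 6/(6 - 1) = 1.2
|y|^q = 3.0302^1.2 = 3.7824
f*(3.0302) = 3.7824 / 1.2 = 3.152


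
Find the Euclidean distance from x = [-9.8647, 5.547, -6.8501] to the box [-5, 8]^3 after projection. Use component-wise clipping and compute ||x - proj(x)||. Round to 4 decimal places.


Project each component onto [-5, 8].
clip(-9.8647) = -5.0, clip(5.547) = 5.547, clip(-6.8501) = -5.0
Projection = [-5.0, 5.547, -5.0]
Squared diffs: [23.6653, 0.0, 3.4229]
Distance = sqrt(27.0882) = 5.2046


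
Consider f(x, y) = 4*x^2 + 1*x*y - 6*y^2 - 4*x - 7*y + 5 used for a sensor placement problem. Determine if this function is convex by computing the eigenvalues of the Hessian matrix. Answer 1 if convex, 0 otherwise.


The Hessian of f(x,y) = 4*x^2 + 1*x*y - 6*y^2 - 4*x - 7*y + 5 is:
H = [[8, 1], [1, -12]]
Trace = 8 - 12 = -4
Determinant = 8*-12 - (1)^2 = -97
Discriminant = (-4)^2 - 4*-97 = 404.0
Eigenvalues: lambda_1 = -12.0499, lambda_2 = 8.0499
The function is not convex.

0


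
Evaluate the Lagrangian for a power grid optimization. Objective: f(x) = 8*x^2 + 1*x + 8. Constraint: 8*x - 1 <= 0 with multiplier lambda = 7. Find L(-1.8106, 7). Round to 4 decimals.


Step 1: Evaluate f(x).
f(-1.8106) = 8*(-1.8106)^2 + 1*(-1.8106) + 8 = 32.4156
Step 2: Evaluate g(x).
g(-1.8106) = 8*-1.8106 - 1 = -15.4848
Step 3: Compute Lagrangian.
L = 32.4156 + 7*-15.4848 = -75.978


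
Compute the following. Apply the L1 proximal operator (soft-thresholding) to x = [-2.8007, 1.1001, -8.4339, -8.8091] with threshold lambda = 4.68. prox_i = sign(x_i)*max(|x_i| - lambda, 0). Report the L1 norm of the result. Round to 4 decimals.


Soft-thresholding with lambda = 4.68:
prox(-2.8007) = sign(-2.8007)*max(|-2.8007| - 4.68, 0) = 0.0
prox(1.1001) = sign(1.1001)*max(|1.1001| - 4.68, 0) = 0.0
prox(-8.4339) = sign(-8.4339)*max(|-8.4339| - 4.68, 0) = -3.7539
prox(-8.8091) = sign(-8.8091)*max(|-8.8091| - 4.68, 0) = -4.1291
prox(x) = [0.0, 0.0, -3.7539, -4.1291]
||prox(x)||_1 = 0.0 + 0.0 + 3.7539 + 4.1291 = 7.883


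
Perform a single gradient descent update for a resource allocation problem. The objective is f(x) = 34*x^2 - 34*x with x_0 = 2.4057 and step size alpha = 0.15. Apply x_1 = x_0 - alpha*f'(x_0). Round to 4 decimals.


We compute the gradient at x_0 and apply the update.
f'(x) = 68*x - 34
f'(2.4057) = 68*2.4057 - 34 = 129.5876
x_1 = 2.4057 - 0.15*129.5876 = -17.0324


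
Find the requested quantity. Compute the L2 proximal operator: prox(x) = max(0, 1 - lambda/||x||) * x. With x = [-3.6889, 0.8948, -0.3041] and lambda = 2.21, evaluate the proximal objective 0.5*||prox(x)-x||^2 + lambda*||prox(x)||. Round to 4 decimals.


Step 1: Compute ||x||.
||x|| = 3.808
Step 2: Compute scaling factor.
scale = max(0, 1 - 2.21/3.808) = 0.4196
Step 3: prox(x) = [-1.548, 0.3755, -0.1276]
||prox(x)|| = 1.598
Step 4: Proximal objective.
0.5*||prox-x||^2 = 2.4421
lambda*||prox|| = 3.5316
Total = 5.9737


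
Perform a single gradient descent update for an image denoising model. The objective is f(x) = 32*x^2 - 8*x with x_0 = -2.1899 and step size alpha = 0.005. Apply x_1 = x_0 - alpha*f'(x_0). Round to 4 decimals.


We compute the gradient at x_0 and apply the update.
f'(x) = 64*x - 8
f'(-2.1899) = 64*-2.1899 - 8 = -148.1536
x_1 = -2.1899 - 0.005*-148.1536 = -1.4491


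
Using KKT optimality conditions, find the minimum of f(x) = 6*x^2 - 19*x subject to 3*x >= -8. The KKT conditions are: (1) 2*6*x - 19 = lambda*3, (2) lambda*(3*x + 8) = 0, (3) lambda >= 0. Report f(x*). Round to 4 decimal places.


Step 1: Try lambda = 0 (constraint inactive).
Stationarity: 2*6*x - 19 = 0
x* = 19/(2*6) = 19/12 = 1.5833 (rounded; the exact value 19/12 is used below)
Check constraint: 3*1.5833 = 4.7499 >= -8 -- satisfied.
Step 2: Compute optimal value.
f(x*) = 6*(19/12)^2 - 19*(19/12) = -15.0417


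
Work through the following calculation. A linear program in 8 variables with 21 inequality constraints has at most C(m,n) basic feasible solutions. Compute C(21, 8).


Each vertex corresponds to some choice of n active constraints out of m, so the number of vertices is at most C(m, n) = m! / (n!(m-n)!).
m = 21, n = 8
Numerator: 21 * 20 * 19 * 18 * 17 * 16 * 15 * 14
Denominator: 8! = 40320
C(21, 8) = 203490


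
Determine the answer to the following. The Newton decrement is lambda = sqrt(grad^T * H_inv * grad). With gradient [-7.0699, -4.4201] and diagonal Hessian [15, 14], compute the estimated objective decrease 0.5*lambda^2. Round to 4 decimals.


Step 1: H is diagonal, so H^(-1) * g = [-0.4713, -0.3157].
Step 2: g^T H^(-1) g = sum_i g_i^2 / H_ii
  = (-7.0699)^2/15 + (-4.4201)^2/14
  = 3.3322 + 1.3955 = 4.7278
Step 3: Objective decrease = 0.5 * g^T H^(-1) g = 2.3639


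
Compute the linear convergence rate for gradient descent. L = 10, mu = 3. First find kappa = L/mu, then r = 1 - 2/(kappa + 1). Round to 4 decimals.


Step 1: Compute the condition number.
kappa = L/mu = 10/3 = 3.3333
Step 2: Compute the convergence rate.
r = 1 - 2/(kappa + 1) = 1 - 2*mu/(L + mu) = (L - mu)/(L + mu) = 7/13 = 0.5385


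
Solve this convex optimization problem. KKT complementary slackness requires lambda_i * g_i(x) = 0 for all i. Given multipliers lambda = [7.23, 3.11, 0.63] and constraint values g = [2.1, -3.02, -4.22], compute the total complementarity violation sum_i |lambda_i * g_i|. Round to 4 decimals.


KKT complementary slackness check:
lambda_1 * g_1 = 7.23 * 2.1 = 15.183
lambda_2 * g_2 = 3.11 * -3.02 = -9.3922
lambda_3 * g_3 = 0.63 * -4.22 = -2.6586
Total violation = 15.183 + 9.3922 + 2.6586 = 27.2338


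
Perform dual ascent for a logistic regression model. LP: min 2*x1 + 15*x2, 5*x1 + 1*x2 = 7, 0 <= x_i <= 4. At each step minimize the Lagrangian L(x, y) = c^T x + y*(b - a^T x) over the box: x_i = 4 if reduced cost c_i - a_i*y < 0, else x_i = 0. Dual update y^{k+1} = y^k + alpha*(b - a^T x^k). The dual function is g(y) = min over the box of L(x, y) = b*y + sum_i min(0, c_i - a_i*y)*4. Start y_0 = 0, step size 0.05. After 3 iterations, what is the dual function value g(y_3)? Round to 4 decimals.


Dual ascent for LP: min 2*x1 + 15*x2, 5*x1 + 1*x2 = 7, 0 <= x_i <= 4
Step 1: y^k = 0.0, reduced costs: (2.0, 15.0)
  x^k = (0.0, 0.0), subgradient = b - a^T x = 7.0
  y^{k+1} = 0.0 + 0.05*7.0 = 0.35
Step 2: y^k = 0.35, reduced costs: (0.25, 14.65)
  x^k = (0.0, 0.0), subgradient = b - a^T x = 7.0
  y^{k+1} = 0.35 + 0.05*7.0 = 0.7
Step 3: y^k = 0.7, reduced costs: (-1.5, 14.3)
  x^k = (4.0, 0.0), subgradient = b - a^T x = -13.0
  y^{k+1} = 0.7 + 0.05*-13.0 = 0.05
Dual objective at y_3 = 0.05: reduced costs (1.75, 14.95), box minimizer x = (0.0, 0.0)
g(y_3) = b*y + (c1 - a1*y)*x1 + (c2 - a2*y)*x2 = 7*0.05 + 1.75*0.0 + 14.95*0.0 = 0.35 + 0.0 + 0.0 = 0.35


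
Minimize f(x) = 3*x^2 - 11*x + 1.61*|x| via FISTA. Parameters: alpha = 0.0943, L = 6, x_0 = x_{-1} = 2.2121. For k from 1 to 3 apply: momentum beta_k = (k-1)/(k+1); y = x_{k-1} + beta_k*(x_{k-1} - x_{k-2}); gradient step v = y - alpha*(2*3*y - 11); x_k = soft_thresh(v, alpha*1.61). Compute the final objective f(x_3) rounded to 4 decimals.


FISTA on f(x) = 3*x^2 - 11*x + 1.61*|x|
L = 6, alpha = 0.0943
Iteration 1: beta = 0.0, y = 2.2121 + 0.0*(2.2121 - 2.2121) = 2.2121
  grad(y) = 2.2726, v = y - alpha*grad = 1.9978
  prox(v) = soft_thresh(1.9978, 0.1518) = 1.846
Iteration 2: beta = 0.3333, y = 1.846 + 0.3333*(1.846 - 2.2121) = 1.7239
  grad(y) = -0.6564, v = y - alpha*grad = 1.7858
  prox(v) = soft_thresh(1.7858, 0.1518) = 1.634
Iteration 3: beta = 0.5, y = 1.634 + 0.5*(1.634 - 1.846) = 1.528
  grad(y) = -1.8319, v = y - alpha*grad = 1.7008
  prox(v) = soft_thresh(1.7008, 0.1518) = 1.5489
f(x_3) = 3*1.5489^2 - 11*1.5489 + 1.61*|1.5489| = -7.3469


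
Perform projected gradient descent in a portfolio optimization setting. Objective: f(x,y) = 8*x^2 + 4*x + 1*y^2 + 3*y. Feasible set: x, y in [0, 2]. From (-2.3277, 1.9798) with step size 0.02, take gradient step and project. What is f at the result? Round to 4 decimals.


Step 1: Compute gradient at (-2.3277, 1.9798).
grad_x = 2*8*-2.3277 + 4 = -33.2432
grad_y = 2*1*1.9798 + 3 = 6.9596
Step 2: Gradient step.
x_raw = -2.3277 - 0.02*-33.2432 = -1.6628
y_raw = 1.9798 - 0.02*6.9596 = 1.8406
Step 3: Project onto [0, 2].
x_proj = clip(-1.6628) = 0.0
y_proj = clip(1.8406) = 1.8406
Step 4: Evaluate f.
f(0.0, 1.8406) = 8.9097


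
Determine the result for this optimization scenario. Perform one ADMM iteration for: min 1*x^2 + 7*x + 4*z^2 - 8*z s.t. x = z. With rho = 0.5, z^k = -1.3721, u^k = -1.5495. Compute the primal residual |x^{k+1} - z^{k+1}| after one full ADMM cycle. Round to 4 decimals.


ADMM iteration with rho = 0.5, z^k = -1.3721, u^k = -1.5495
Step 1: x-update.
Minimize 1*x^2 + 7*x + (0.5/2)*(x + 1.3721 - 1.5495)^2
FOC: (2*1 + 0.5)*x = -7 + 0.5*(-1.3721 + 1.5495)
x^{k+1} = -2.7645
Step 2: z-update.
Minimize 4*z^2 - 8*z + (0.5/2)*(-2.7645 - z - 1.5495)^2
FOC: (2*4 + 0.5)*z = 8 + 0.5*(-2.7645 - 1.5495)
z^{k+1} = 0.6874
Step 3: u-update.
u^{k+1} = -1.5495 - 2.7645 - 0.6874 = -5.0014
Step 4: Primal residual = |-2.7645 - 0.6874| = 3.4519


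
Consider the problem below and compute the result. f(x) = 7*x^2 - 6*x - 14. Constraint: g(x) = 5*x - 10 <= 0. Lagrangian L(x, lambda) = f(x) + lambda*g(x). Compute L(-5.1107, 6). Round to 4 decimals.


Step 1: Evaluate f(x).
f(-5.1107) = 7*(-5.1107)^2 - 6*(-5.1107) - 14 = 199.499
Step 2: Evaluate g(x).
g(-5.1107) = 5*-5.1107 - 10 = -35.5535
Step 3: Compute Lagrangian.
L = 199.499 + 6*-35.5535 = -13.822


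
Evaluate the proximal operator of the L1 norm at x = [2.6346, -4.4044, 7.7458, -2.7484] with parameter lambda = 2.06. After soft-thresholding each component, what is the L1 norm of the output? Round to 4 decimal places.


Soft-thresholding with lambda = 2.06:
prox(2.6346) = sign(2.6346)*max(|2.6346| - 2.06, 0) = 0.5746
prox(-4.4044) = sign(-4.4044)*max(|-4.4044| - 2.06, 0) = -2.3444
prox(7.7458) = sign(7.7458)*max(|7.7458| - 2.06, 0) = 5.6858
prox(-2.7484) = sign(-2.7484)*max(|-2.7484| - 2.06, 0) = -0.6884
prox(x) = [0.5746, -2.3444, 5.6858, -0.6884]
||prox(x)||_1 = 0.5746 + 2.3444 + 5.6858 + 0.6884 = 9.2932


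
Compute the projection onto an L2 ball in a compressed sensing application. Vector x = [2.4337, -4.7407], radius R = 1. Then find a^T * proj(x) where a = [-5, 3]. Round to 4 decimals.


Step 1: Compute ||x|| (intermediates to 6 decimals).
||x|| = sqrt(2.4337^2 + (-4.7407)^2) = 5.328896
Step 2: Project.
Since ||x|| > R, scale = R/||x|| = 1/5.328896 = 0.187656, proj(x) = scale * x
proj(x) = [0.456698, -0.889621]
Step 3: Dot product.
a^T * proj(x) = -5*0.456698 + 3*(-0.889621) = -4.9524


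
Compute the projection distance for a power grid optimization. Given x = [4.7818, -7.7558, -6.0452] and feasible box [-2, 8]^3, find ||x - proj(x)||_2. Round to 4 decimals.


Project each component onto [-2, 8].
clip(4.7818) = 4.7818, clip(-7.7558) = -2.0, clip(-6.0452) = -2.0
Projection = [4.7818, -2.0, -2.0]
Squared diffs: [0.0, 33.1292, 16.3636]
Distance = sqrt(49.4928) = 7.0351


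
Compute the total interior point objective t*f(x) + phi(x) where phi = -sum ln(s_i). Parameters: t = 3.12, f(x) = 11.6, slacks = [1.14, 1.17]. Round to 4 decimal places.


Step 1: Compute log-barrier.
ln values: [0.131, 0.157]
phi = -(0.131 + 0.157) = -0.288
Step 2: Compute augmented objective.
t*f(x) = 3.12*11.6 = 36.192
Total = 36.192 - 0.288 = 35.904


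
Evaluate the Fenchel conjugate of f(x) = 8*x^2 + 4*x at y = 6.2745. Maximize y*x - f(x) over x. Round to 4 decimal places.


f*(y) = sup_x {y*x - a*x^2 - b*x} = sup_x {(y-b)*x - a*x^2}
FOC: (y - b) - 2a*x = 0 => x* = (y - b)/(2a)
x* = (6.2745 - 4)/(2*8) = 0.1422
f*(6.2745) = (y-b)^2/(4a) = (6.2745 - 4)^2/(4*8)
= 5.1734/32 = 0.1617


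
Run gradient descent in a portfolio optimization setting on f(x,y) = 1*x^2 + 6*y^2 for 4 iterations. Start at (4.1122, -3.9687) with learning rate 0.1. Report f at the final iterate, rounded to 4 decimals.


Gradient descent on f(x,y) = 1*x^2 + 6*y^2.
Starting point: (4.1122, -3.9687), alpha = 0.1
Step 1: grad_x = 2*1*4.1122 = 8.2244, grad_y = 2*6*-3.9687 = -47.6244
  x_1 = 4.1122 - 0.1*8.2244 = 3.2898
  y_1 = -3.9687 - 0.1*-47.6244 = 0.7937
Step 2: grad_x = 2*1*3.2898 = 6.5795, grad_y = 2*6*0.7937 = 9.5249
  x_2 = 3.2898 - 0.1*6.5795 = 2.6318
  y_2 = 0.7937 - 0.1*9.5249 = -0.1587
Step 3: grad_x = 2*1*2.6318 = 5.2636, grad_y = 2*6*-0.1587 = -1.905
  x_3 = 2.6318 - 0.1*5.2636 = 2.1054
  y_3 = -0.1587 - 0.1*-1.905 = 0.0317
Step 4: grad_x = 2*1*2.1054 = 4.2109, grad_y = 2*6*0.0317 = 0.381
  x_4 = 2.1054 - 0.1*4.2109 = 1.6844
  y_4 = 0.0317 - 0.1*0.381 = -0.0063
f(1.6844, -0.0063) = 1*1.6844^2 + 6*(-0.0063)^2 = 2.8373


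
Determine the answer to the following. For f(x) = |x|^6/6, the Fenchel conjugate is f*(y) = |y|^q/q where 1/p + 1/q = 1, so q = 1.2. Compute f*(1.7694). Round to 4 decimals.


The conjugate exponent q satisfies 1/p + 1/q = 1.
p = 6, so q = 6/(6 - 1) = 1.2
|y|^q = 1.7694^1.2 = 1.9833
f*(1.7694) = 1.9833 / 1.2 = 1.6528


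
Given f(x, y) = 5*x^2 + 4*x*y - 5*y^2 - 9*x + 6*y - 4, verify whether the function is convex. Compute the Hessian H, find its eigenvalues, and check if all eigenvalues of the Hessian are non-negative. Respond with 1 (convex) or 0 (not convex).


The Hessian of f(x,y) = 5*x^2 + 4*x*y - 5*y^2 - 9*x + 6*y - 4 is:
H = [[10, 4], [4, -10]]
Trace = 10 - 10 = 0
Determinant = 10*-10 - (4)^2 = -116
Discriminant = (0)^2 - 4*-116 = 464.0
Eigenvalues: lambda_1 = -10.7703, lambda_2 = 10.7703
The function is not convex.

0


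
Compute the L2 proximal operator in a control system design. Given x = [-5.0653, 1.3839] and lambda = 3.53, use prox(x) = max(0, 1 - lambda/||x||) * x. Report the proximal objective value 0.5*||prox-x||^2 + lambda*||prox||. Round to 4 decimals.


Step 1: Compute ||x||.
||x|| = 5.2509
Step 2: Compute scaling factor.
scale = max(0, 1 - 3.53/5.2509) = 0.3277
Step 3: prox(x) = [-1.6601, 0.4536]
||prox(x)|| = 1.7209
Step 4: Proximal objective.
0.5*||prox-x||^2 = 6.2305
lambda*||prox|| = 6.0748
Total = 12.3054


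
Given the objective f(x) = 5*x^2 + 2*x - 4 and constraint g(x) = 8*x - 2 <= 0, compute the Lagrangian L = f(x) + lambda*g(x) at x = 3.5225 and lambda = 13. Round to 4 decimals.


Step 1: Evaluate f(x).
f(3.5225) = 5*3.5225^2 + 2*3.5225 - 4 = 65.085
Step 2: Evaluate g(x).
g(3.5225) = 8*3.5225 - 2 = 26.18
Step 3: Compute Lagrangian.
L = 65.085 + 13*26.18 = 405.425


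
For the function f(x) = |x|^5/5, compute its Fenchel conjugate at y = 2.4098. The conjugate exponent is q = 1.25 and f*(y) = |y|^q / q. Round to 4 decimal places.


The conjugate exponent q satisfies 1/p + 1/q = 1.
p = 5, so q = 5/(5 - 1) = 1.25
|y|^q = 2.4098^1.25 = 3.0025
f*(2.4098) = 3.0025 / 1.25 = 2.402


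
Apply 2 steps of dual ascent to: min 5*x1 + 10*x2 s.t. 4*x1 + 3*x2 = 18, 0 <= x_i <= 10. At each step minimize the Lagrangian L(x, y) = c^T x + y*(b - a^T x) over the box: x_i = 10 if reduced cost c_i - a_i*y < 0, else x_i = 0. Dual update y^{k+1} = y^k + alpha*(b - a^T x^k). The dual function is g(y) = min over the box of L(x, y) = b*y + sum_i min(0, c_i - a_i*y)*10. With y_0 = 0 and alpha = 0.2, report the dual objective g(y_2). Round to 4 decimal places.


Dual ascent for LP: min 5*x1 + 10*x2, 4*x1 + 3*x2 = 18, 0 <= x_i <= 10
Step 1: y^k = 0.0, reduced costs: (5.0, 10.0)
  x^k = (0.0, 0.0), subgradient = b - a^T x = 18.0
  y^{k+1} = 0.0 + 0.2*18.0 = 3.6
Step 2: y^k = 3.6, reduced costs: (-9.4, -0.8)
  x^k = (10.0, 10.0), subgradient = b - a^T x = -52.0
  y^{k+1} = 3.6 + 0.2*-52.0 = -6.8
Dual objective at y_2 = -6.8: reduced costs (32.2, 30.4), box minimizer x = (0.0, 0.0)
g(y_2) = b*y + (c1 - a1*y)*x1 + (c2 - a2*y)*x2 = 18*(-6.8) + 32.2*0.0 + 30.4*0.0 = -122.4 + 0.0 + 0.0 = -122.4


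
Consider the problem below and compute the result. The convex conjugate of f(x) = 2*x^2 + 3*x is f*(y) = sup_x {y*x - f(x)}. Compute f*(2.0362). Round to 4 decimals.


f*(y) = sup_x {y*x - a*x^2 - b*x} = sup_x {(y-b)*x - a*x^2}
FOC: (y - b) - 2a*x = 0 => x* = (y - b)/(2a)
x* = (2.0362 - 3)/(2*2) = -0.241
f*(2.0362) = (y-b)^2/(4a) = (2.0362 - 3)^2/(4*2)
= 0.9289/8 = 0.1161
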